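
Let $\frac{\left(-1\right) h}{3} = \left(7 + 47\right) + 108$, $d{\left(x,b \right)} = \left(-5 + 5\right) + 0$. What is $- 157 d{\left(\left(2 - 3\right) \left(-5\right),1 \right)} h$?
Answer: $0$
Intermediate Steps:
$d{\left(x,b \right)} = 0$ ($d{\left(x,b \right)} = 0 + 0 = 0$)
$h = -486$ ($h = - 3 \left(\left(7 + 47\right) + 108\right) = - 3 \left(54 + 108\right) = \left(-3\right) 162 = -486$)
$- 157 d{\left(\left(2 - 3\right) \left(-5\right),1 \right)} h = \left(-157\right) 0 \left(-486\right) = 0 \left(-486\right) = 0$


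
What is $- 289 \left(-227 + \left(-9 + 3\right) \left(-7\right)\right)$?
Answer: $53465$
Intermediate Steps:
$- 289 \left(-227 + \left(-9 + 3\right) \left(-7\right)\right) = - 289 \left(-227 - -42\right) = - 289 \left(-227 + 42\right) = \left(-289\right) \left(-185\right) = 53465$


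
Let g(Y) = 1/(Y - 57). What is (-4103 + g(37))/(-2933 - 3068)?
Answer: 82061/120020 ≈ 0.68373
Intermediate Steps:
g(Y) = 1/(-57 + Y)
(-4103 + g(37))/(-2933 - 3068) = (-4103 + 1/(-57 + 37))/(-2933 - 3068) = (-4103 + 1/(-20))/(-6001) = (-4103 - 1/20)*(-1/6001) = -82061/20*(-1/6001) = 82061/120020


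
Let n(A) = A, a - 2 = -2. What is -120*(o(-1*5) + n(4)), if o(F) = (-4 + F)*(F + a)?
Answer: -5880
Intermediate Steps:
a = 0 (a = 2 - 2 = 0)
o(F) = F*(-4 + F) (o(F) = (-4 + F)*(F + 0) = (-4 + F)*F = F*(-4 + F))
-120*(o(-1*5) + n(4)) = -120*((-1*5)*(-4 - 1*5) + 4) = -120*(-5*(-4 - 5) + 4) = -120*(-5*(-9) + 4) = -120*(45 + 4) = -120*49 = -5880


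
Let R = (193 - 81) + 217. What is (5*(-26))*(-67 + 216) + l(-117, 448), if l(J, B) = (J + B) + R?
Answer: -18710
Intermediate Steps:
R = 329 (R = 112 + 217 = 329)
l(J, B) = 329 + B + J (l(J, B) = (J + B) + 329 = (B + J) + 329 = 329 + B + J)
(5*(-26))*(-67 + 216) + l(-117, 448) = (5*(-26))*(-67 + 216) + (329 + 448 - 117) = -130*149 + 660 = -19370 + 660 = -18710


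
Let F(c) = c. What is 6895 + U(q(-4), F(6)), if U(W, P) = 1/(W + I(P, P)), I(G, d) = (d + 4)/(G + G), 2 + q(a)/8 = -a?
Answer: 696401/101 ≈ 6895.1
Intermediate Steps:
q(a) = -16 - 8*a (q(a) = -16 + 8*(-a) = -16 - 8*a)
I(G, d) = (4 + d)/(2*G) (I(G, d) = (4 + d)/((2*G)) = (4 + d)*(1/(2*G)) = (4 + d)/(2*G))
U(W, P) = 1/(W + (4 + P)/(2*P))
6895 + U(q(-4), F(6)) = 6895 + 2*6/(4 + 6 + 2*6*(-16 - 8*(-4))) = 6895 + 2*6/(4 + 6 + 2*6*(-16 + 32)) = 6895 + 2*6/(4 + 6 + 2*6*16) = 6895 + 2*6/(4 + 6 + 192) = 6895 + 2*6/202 = 6895 + 2*6*(1/202) = 6895 + 6/101 = 696401/101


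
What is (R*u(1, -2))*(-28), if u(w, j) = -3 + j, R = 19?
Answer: 2660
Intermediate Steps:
(R*u(1, -2))*(-28) = (19*(-3 - 2))*(-28) = (19*(-5))*(-28) = -95*(-28) = 2660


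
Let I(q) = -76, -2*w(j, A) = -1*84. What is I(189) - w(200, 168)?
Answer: -118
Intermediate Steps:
w(j, A) = 42 (w(j, A) = -(-1)*84/2 = -½*(-84) = 42)
I(189) - w(200, 168) = -76 - 1*42 = -76 - 42 = -118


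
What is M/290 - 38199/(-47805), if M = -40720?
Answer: -64518063/462115 ≈ -139.61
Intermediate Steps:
M/290 - 38199/(-47805) = -40720/290 - 38199/(-47805) = -40720*1/290 - 38199*(-1/47805) = -4072/29 + 12733/15935 = -64518063/462115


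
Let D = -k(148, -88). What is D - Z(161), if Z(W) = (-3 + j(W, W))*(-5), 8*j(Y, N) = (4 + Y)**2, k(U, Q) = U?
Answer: 134821/8 ≈ 16853.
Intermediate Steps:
j(Y, N) = (4 + Y)**2/8
D = -148 (D = -1*148 = -148)
Z(W) = 15 - 5*(4 + W)**2/8 (Z(W) = (-3 + (4 + W)**2/8)*(-5) = 15 - 5*(4 + W)**2/8)
D - Z(161) = -148 - (15 - 5*(4 + 161)**2/8) = -148 - (15 - 5/8*165**2) = -148 - (15 - 5/8*27225) = -148 - (15 - 136125/8) = -148 - 1*(-136005/8) = -148 + 136005/8 = 134821/8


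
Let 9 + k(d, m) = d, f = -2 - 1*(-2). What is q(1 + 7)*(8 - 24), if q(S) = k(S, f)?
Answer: 16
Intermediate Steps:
f = 0 (f = -2 + 2 = 0)
k(d, m) = -9 + d
q(S) = -9 + S
q(1 + 7)*(8 - 24) = (-9 + (1 + 7))*(8 - 24) = (-9 + 8)*(-16) = -1*(-16) = 16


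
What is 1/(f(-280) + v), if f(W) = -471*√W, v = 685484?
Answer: 171371/117487607434 + 471*I*√70/234975214868 ≈ 1.4586e-6 + 1.6771e-8*I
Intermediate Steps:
1/(f(-280) + v) = 1/(-942*I*√70 + 685484) = 1/(685484 - 942*I*√70)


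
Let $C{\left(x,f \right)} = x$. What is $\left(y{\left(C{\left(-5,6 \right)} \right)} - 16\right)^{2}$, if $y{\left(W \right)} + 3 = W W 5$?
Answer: $11236$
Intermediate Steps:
$y{\left(W \right)} = -3 + 5 W^{2}$ ($y{\left(W \right)} = -3 + W W 5 = -3 + W^{2} \cdot 5 = -3 + 5 W^{2}$)
$\left(y{\left(C{\left(-5,6 \right)} \right)} - 16\right)^{2} = \left(\left(-3 + 5 \left(-5\right)^{2}\right) - 16\right)^{2} = \left(\left(-3 + 5 \cdot 25\right) - 16\right)^{2} = \left(\left(-3 + 125\right) - 16\right)^{2} = \left(122 - 16\right)^{2} = 106^{2} = 11236$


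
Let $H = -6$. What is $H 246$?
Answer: $-1476$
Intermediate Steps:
$H 246 = \left(-6\right) 246 = -1476$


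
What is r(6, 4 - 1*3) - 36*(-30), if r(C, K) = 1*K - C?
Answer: 1075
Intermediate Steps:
r(C, K) = K - C
r(6, 4 - 1*3) - 36*(-30) = ((4 - 1*3) - 1*6) - 36*(-30) = ((4 - 3) - 6) + 1080 = (1 - 6) + 1080 = -5 + 1080 = 1075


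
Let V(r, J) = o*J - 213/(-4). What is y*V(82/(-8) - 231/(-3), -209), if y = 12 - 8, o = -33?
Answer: 27801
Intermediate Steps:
V(r, J) = 213/4 - 33*J (V(r, J) = -33*J - 213/(-4) = -33*J - 213*(-1/4) = -33*J + 213/4 = 213/4 - 33*J)
y = 4
y*V(82/(-8) - 231/(-3), -209) = 4*(213/4 - 33*(-209)) = 4*(213/4 + 6897) = 4*(27801/4) = 27801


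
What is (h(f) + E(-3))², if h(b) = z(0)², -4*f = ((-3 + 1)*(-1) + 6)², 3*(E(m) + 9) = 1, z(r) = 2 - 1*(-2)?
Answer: 484/9 ≈ 53.778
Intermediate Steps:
z(r) = 4 (z(r) = 2 + 2 = 4)
E(m) = -26/3 (E(m) = -9 + (⅓)*1 = -9 + ⅓ = -26/3)
f = -16 (f = -((-3 + 1)*(-1) + 6)²/4 = -(-2*(-1) + 6)²/4 = -(2 + 6)²/4 = -¼*8² = -¼*64 = -16)
h(b) = 16 (h(b) = 4² = 16)
(h(f) + E(-3))² = (16 - 26/3)² = (22/3)² = 484/9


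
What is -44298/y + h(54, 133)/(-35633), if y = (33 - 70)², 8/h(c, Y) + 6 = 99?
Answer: -146797779914/4536686661 ≈ -32.358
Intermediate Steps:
h(c, Y) = 8/93 (h(c, Y) = 8/(-6 + 99) = 8/93)
y = 1369 (y = (-37)² = 1369)
-44298/y + h(54, 133)/(-35633) = -44298/1369 + (8/93)/(-35633) = -44298*1/1369 + (8/93)*(-1/35633) = -44298/1369 - 8/3313869 = -146797779914/4536686661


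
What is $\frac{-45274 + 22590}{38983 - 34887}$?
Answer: $- \frac{5671}{1024} \approx -5.5381$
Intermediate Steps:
$\frac{-45274 + 22590}{38983 - 34887} = - \frac{22684}{38983 - 34887} = - \frac{22684}{4096} = \left(-22684\right) \frac{1}{4096} = - \frac{5671}{1024}$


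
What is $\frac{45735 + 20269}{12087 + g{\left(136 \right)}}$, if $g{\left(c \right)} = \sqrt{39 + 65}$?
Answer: $\frac{797790348}{146095465} - \frac{132008 \sqrt{26}}{146095465} \approx 5.4561$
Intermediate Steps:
$g{\left(c \right)} = 2 \sqrt{26}$ ($g{\left(c \right)} = \sqrt{104} = 2 \sqrt{26}$)
$\frac{45735 + 20269}{12087 + g{\left(136 \right)}} = \frac{45735 + 20269}{12087 + 2 \sqrt{26}} = \frac{66004}{12087 + 2 \sqrt{26}}$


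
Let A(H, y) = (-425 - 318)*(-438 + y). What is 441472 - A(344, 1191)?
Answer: 1000951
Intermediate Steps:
A(H, y) = 325434 - 743*y (A(H, y) = -743*(-438 + y) = 325434 - 743*y)
441472 - A(344, 1191) = 441472 - (325434 - 743*1191) = 441472 - (325434 - 884913) = 441472 - 1*(-559479) = 441472 + 559479 = 1000951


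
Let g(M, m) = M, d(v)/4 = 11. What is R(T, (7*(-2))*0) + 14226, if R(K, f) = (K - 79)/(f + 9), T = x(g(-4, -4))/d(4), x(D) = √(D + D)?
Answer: 127955/9 + I*√2/198 ≈ 14217.0 + 0.0071425*I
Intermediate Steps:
d(v) = 44 (d(v) = 4*11 = 44)
x(D) = √2*√D (x(D) = √(2*D) = √2*√D)
T = I*√2/22 (T = (√2*√(-4))/44 = (√2*(2*I))*(1/44) = (2*I*√2)*(1/44) = I*√2/22 ≈ 0.064282*I)
R(K, f) = (-79 + K)/(9 + f)
R(T, (7*(-2))*0) + 14226 = (-79 + I*√2/22)/(9 + (7*(-2))*0) + 14226 = (-79 + I*√2/22)/(9 - 14*0) + 14226 = (-79 + I*√2/22)/(9 + 0) + 14226 = (-79 + I*√2/22)/9 + 14226 = (-79/9 + I*√2/198) + 14226 = 127955/9 + I*√2/198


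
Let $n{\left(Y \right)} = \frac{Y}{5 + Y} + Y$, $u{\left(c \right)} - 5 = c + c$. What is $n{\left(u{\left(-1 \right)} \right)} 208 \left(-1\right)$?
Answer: $-702$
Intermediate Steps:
$u{\left(c \right)} = 5 + 2 c$ ($u{\left(c \right)} = 5 + \left(c + c\right) = 5 + 2 c$)
$n{\left(Y \right)} = Y + \frac{Y}{5 + Y}$ ($n{\left(Y \right)} = \frac{Y}{5 + Y} + Y = Y + \frac{Y}{5 + Y}$)
$n{\left(u{\left(-1 \right)} \right)} 208 \left(-1\right) = \frac{\left(5 + 2 \left(-1\right)\right) \left(6 + \left(5 + 2 \left(-1\right)\right)\right)}{5 + \left(5 + 2 \left(-1\right)\right)} 208 \left(-1\right) = \frac{\left(5 - 2\right) \left(6 + \left(5 - 2\right)\right)}{5 + \left(5 - 2\right)} \left(-208\right) = \frac{3 \left(6 + 3\right)}{5 + 3} \left(-208\right) = 3 \cdot \frac{1}{8} \cdot 9 \left(-208\right) = \frac{27}{8} \left(-208\right) = -702$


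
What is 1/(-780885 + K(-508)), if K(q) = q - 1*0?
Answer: -1/781393 ≈ -1.2798e-6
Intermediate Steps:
K(q) = q (K(q) = q + 0 = q)
1/(-780885 + K(-508)) = 1/(-780885 - 508) = 1/(-781393) = -1/781393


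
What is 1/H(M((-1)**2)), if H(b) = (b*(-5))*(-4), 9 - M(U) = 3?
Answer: 1/120 ≈ 0.0083333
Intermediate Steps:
M(U) = 6 (M(U) = 9 - 1*3 = 9 - 3 = 6)
H(b) = 20*b (H(b) = -5*b*(-4) = 20*b)
1/H(M((-1)**2)) = 1/(20*6) = 1/120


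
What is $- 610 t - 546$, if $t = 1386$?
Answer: $-846006$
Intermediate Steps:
$- 610 t - 546 = \left(-610\right) 1386 - 546 = -845460 - 546 = -846006$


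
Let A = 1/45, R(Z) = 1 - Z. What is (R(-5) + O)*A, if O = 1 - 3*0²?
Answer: 7/45 ≈ 0.15556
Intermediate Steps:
O = 1 (O = 1 - 3*0 = 1 + 0 = 1)
A = 1/45 ≈ 0.022222
(R(-5) + O)*A = ((1 - 1*(-5)) + 1)*(1/45) = ((1 + 5) + 1)*(1/45) = (6 + 1)*(1/45) = 7*(1/45) = 7/45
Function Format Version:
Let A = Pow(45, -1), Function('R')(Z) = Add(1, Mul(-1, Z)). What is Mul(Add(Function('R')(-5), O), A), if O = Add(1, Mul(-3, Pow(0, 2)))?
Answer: Rational(7, 45) ≈ 0.15556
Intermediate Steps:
O = 1 (O = Add(1, Mul(-3, 0)) = Add(1, 0) = 1)
A = Rational(1, 45) ≈ 0.022222
Mul(Add(Function('R')(-5), O), A) = Mul(Add(Add(1, Mul(-1, -5)), 1), Rational(1, 45)) = Mul(Add(Add(1, 5), 1), Rational(1, 45)) = Mul(Add(6, 1), Rational(1, 45)) = Mul(7, Rational(1, 45)) = Rational(7, 45)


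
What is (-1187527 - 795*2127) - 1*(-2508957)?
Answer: -369535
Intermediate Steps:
(-1187527 - 795*2127) - 1*(-2508957) = (-1187527 - 1690965) + 2508957 = -2878492 + 2508957 = -369535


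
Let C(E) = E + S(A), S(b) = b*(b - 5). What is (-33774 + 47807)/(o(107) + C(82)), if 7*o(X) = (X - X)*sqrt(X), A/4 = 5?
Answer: 14033/382 ≈ 36.736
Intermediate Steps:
A = 20 (A = 4*5 = 20)
S(b) = b*(-5 + b)
C(E) = 300 + E (C(E) = E + 20*(-5 + 20) = E + 20*15 = E + 300 = 300 + E)
o(X) = 0 (o(X) = ((X - X)*sqrt(X))/7 = (0*sqrt(X))/7 = (1/7)*0 = 0)
(-33774 + 47807)/(o(107) + C(82)) = (-33774 + 47807)/(0 + (300 + 82)) = 14033/(0 + 382) = 14033/382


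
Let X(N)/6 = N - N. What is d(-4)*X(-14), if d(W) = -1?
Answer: 0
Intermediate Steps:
X(N) = 0 (X(N) = 6*(N - N) = 6*0 = 0)
d(-4)*X(-14) = -1*0 = 0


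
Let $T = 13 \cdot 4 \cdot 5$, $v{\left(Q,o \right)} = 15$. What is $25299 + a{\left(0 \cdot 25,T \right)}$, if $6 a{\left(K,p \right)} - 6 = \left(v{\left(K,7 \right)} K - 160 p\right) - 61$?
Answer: $\frac{36713}{2} \approx 18357.0$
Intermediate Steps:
$T = 260$ ($T = 52 \cdot 5 = 260$)
$a{\left(K,p \right)} = - \frac{55}{6} - \frac{80 p}{3} + \frac{5 K}{2}$ ($a{\left(K,p \right)} = 1 + \frac{\left(15 K - 160 p\right) - 61}{6} = 1 + \frac{\left(- 160 p + 15 K\right) - 61}{6} = 1 + \frac{-61 - 160 p + 15 K}{6} = 1 - \left(\frac{61}{6} - \frac{5 K}{2} + \frac{80 p}{3}\right) = - \frac{55}{6} - \frac{80 p}{3} + \frac{5 K}{2}$)
$25299 + a{\left(0 \cdot 25,T \right)} = 25299 - \left(\frac{13885}{2} - 0 \cdot 25\right) = 25299 - \frac{13885}{2} = \frac{36713}{2}$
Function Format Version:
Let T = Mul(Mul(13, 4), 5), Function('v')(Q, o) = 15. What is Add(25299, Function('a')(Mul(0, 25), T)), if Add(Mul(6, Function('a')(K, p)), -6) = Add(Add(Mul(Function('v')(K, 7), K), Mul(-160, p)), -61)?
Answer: Rational(36713, 2) ≈ 18357.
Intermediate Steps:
T = 260 (T = Mul(52, 5) = 260)
Function('a')(K, p) = Add(Rational(-55, 6), Mul(Rational(-80, 3), p), Mul(Rational(5, 2), K)) (Function('a')(K, p) = Add(1, Mul(Rational(1, 6), Add(Add(Mul(15, K), Mul(-160, p)), -61))) = Add(1, Mul(Rational(1, 6), Add(Add(Mul(-160, p), Mul(15, K)), -61))) = Add(1, Mul(Rational(1, 6), Add(-61, Mul(-160, p), Mul(15, K)))) = Add(1, Add(Rational(-61, 6), Mul(Rational(-80, 3), p), Mul(Rational(5, 2), K))) = Add(Rational(-55, 6), Mul(Rational(-80, 3), p), Mul(Rational(5, 2), K)))
Add(25299, Function('a')(Mul(0, 25), T)) = Add(25299, Add(Rational(-55, 6), Mul(Rational(-80, 3), 260), Mul(Rational(5, 2), Mul(0, 25)))) = Add(25299, Add(Rational(-55, 6), Rational(-20800, 3), Mul(Rational(5, 2), 0))) = Add(25299, Add(Rational(-55, 6), Rational(-20800, 3), 0)) = Add(25299, Rational(-13885, 2)) = Rational(36713, 2)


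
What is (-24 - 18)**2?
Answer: 1764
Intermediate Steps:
(-24 - 18)**2 = (-42)**2 = 1764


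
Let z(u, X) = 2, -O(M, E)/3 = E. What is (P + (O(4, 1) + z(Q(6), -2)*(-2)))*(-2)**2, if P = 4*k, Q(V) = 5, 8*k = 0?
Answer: -28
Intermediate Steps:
k = 0 (k = (1/8)*0 = 0)
O(M, E) = -3*E
P = 0 (P = 4*0 = 0)
(P + (O(4, 1) + z(Q(6), -2)*(-2)))*(-2)**2 = (0 + (-3*1 + 2*(-2)))*(-2)**2 = (0 + (-3 - 4))*4 = (0 - 7)*4 = -7*4 = -28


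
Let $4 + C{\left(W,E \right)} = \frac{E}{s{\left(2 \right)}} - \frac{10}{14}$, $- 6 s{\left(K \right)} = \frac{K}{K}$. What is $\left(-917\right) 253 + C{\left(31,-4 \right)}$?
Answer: $- \frac{1623872}{7} \approx -2.3198 \cdot 10^{5}$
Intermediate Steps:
$s{\left(K \right)} = - \frac{1}{6}$ ($s{\left(K \right)} = - \frac{K \frac{1}{K}}{6} = \left(- \frac{1}{6}\right) 1 = - \frac{1}{6}$)
$C{\left(W,E \right)} = - \frac{33}{7} - 6 E$ ($C{\left(W,E \right)} = -4 + \left(\frac{E}{- \frac{1}{6}} - \frac{10}{14}\right) = -4 + \left(E \left(-6\right) - \frac{5}{7}\right) = -4 - \left(\frac{5}{7} + 6 E\right) = - \frac{33}{7} - 6 E$)
$\left(-917\right) 253 + C{\left(31,-4 \right)} = \left(-917\right) 253 - - \frac{135}{7} = -232001 + \left(- \frac{33}{7} + 24\right) = -232001 + \frac{135}{7} = - \frac{1623872}{7}$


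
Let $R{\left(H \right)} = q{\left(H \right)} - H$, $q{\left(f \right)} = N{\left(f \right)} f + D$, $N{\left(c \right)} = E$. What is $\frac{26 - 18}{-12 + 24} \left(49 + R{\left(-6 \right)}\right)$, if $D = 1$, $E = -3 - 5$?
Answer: $\frac{208}{3} \approx 69.333$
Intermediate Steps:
$E = -8$
$N{\left(c \right)} = -8$
$q{\left(f \right)} = 1 - 8 f$ ($q{\left(f \right)} = - 8 f + 1 = 1 - 8 f$)
$R{\left(H \right)} = 1 - 9 H$ ($R{\left(H \right)} = \left(1 - 8 H\right) - H = 1 - 9 H$)
$\frac{26 - 18}{-12 + 24} \left(49 + R{\left(-6 \right)}\right) = \frac{26 - 18}{-12 + 24} \left(49 + \left(1 - -54\right)\right) = \frac{8}{12} \left(49 + \left(1 + 54\right)\right) = 8 \cdot \frac{1}{12} \left(49 + 55\right) = \frac{2}{3} \cdot 104 = \frac{208}{3}$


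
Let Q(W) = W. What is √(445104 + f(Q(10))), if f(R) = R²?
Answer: 2*√111301 ≈ 667.24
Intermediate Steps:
√(445104 + f(Q(10))) = √(445104 + 10²) = √(445104 + 100) = √445204 = 2*√111301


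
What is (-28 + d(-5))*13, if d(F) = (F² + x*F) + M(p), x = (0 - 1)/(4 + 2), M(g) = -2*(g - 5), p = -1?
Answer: 767/6 ≈ 127.83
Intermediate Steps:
M(g) = 10 - 2*g (M(g) = -2*(-5 + g) = 10 - 2*g)
x = -⅙ (x = -1/6 = -1*⅙ = -⅙ ≈ -0.16667)
d(F) = 12 + F² - F/6 (d(F) = (F² - F/6) + (10 - 2*(-1)) = (F² - F/6) + (10 + 2) = (F² - F/6) + 12 = 12 + F² - F/6)
(-28 + d(-5))*13 = (-28 + (12 + (-5)² - ⅙*(-5)))*13 = (-28 + (12 + 25 + ⅚))*13 = (-28 + 227/6)*13 = (59/6)*13 = 767/6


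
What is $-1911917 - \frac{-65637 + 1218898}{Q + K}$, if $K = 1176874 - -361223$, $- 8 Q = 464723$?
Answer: $- \frac{22637207837689}{11840053} \approx -1.9119 \cdot 10^{6}$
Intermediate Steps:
$Q = - \frac{464723}{8}$ ($Q = \left(- \frac{1}{8}\right) 464723 = - \frac{464723}{8} \approx -58090.0$)
$K = 1538097$ ($K = 1176874 + 361223 = 1538097$)
$-1911917 - \frac{-65637 + 1218898}{Q + K} = -1911917 - \frac{-65637 + 1218898}{- \frac{464723}{8} + 1538097} = -1911917 - \frac{1153261}{\frac{11840053}{8}} = -1911917 - 1153261 \cdot \frac{8}{11840053} = -1911917 - \frac{9226088}{11840053} = - \frac{22637207837689}{11840053}$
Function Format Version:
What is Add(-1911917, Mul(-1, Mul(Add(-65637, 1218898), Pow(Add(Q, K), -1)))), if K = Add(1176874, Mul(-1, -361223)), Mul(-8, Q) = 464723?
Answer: Rational(-22637207837689, 11840053) ≈ -1.9119e+6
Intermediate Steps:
Q = Rational(-464723, 8) (Q = Mul(Rational(-1, 8), 464723) = Rational(-464723, 8) ≈ -58090.)
K = 1538097 (K = Add(1176874, 361223) = 1538097)
Add(-1911917, Mul(-1, Mul(Add(-65637, 1218898), Pow(Add(Q, K), -1)))) = Add(-1911917, Mul(-1, Mul(Add(-65637, 1218898), Pow(Add(Rational(-464723, 8), 1538097), -1)))) = Add(-1911917, Mul(-1, Mul(1153261, Pow(Rational(11840053, 8), -1)))) = Add(-1911917, Mul(-1, Mul(1153261, Rational(8, 11840053)))) = Add(-1911917, Mul(-1, Rational(9226088, 11840053))) = Add(-1911917, Rational(-9226088, 11840053)) = Rational(-22637207837689, 11840053)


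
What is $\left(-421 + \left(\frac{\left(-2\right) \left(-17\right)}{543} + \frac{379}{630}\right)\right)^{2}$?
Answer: $\frac{2297370312053881}{13002840900} \approx 1.7668 \cdot 10^{5}$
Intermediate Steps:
$\left(-421 + \left(\frac{\left(-2\right) \left(-17\right)}{543} + \frac{379}{630}\right)\right)^{2} = \left(-421 + \left(34 \cdot \frac{1}{543} + 379 \cdot \frac{1}{630}\right)\right)^{2} = \left(-421 + \left(\frac{34}{543} + \frac{379}{630}\right)\right)^{2} = \left(-421 + \frac{75739}{114030}\right)^{2} = \left(- \frac{47930891}{114030}\right)^{2} = \frac{2297370312053881}{13002840900}$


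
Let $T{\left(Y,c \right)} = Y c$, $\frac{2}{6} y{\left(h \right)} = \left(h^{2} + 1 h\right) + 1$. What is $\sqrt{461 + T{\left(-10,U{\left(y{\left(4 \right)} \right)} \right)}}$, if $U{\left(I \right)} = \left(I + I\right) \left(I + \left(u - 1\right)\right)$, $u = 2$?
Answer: $i \sqrt{80179} \approx 283.16 i$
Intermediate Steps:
$y{\left(h \right)} = 3 + 3 h + 3 h^{2}$ ($y{\left(h \right)} = 3 \left(\left(h^{2} + 1 h\right) + 1\right) = 3 \left(\left(h^{2} + h\right) + 1\right) = 3 \left(\left(h + h^{2}\right) + 1\right) = 3 \left(1 + h + h^{2}\right) = 3 + 3 h + 3 h^{2}$)
$U{\left(I \right)} = 2 I \left(1 + I\right)$ ($U{\left(I \right)} = \left(I + I\right) \left(I + \left(2 - 1\right)\right) = 2 I \left(I + \left(2 - 1\right)\right) = 2 I \left(I + 1\right) = 2 I \left(1 + I\right)$)
$\sqrt{461 + T{\left(-10,U{\left(y{\left(4 \right)} \right)} \right)}} = \sqrt{461 - 10 \cdot 2 \left(3 + 3 \cdot 4 + 3 \cdot 4^{2}\right) \left(1 + \left(3 + 3 \cdot 4 + 3 \cdot 4^{2}\right)\right)} = \sqrt{461 - 10 \cdot 2 \left(3 + 12 + 3 \cdot 16\right) \left(1 + \left(3 + 12 + 3 \cdot 16\right)\right)} = \sqrt{461 - 10 \cdot 2 \left(3 + 12 + 48\right) \left(1 + \left(3 + 12 + 48\right)\right)} = \sqrt{461 - 10 \cdot 2 \cdot 63 \left(1 + 63\right)} = \sqrt{461 - 10 \cdot 2 \cdot 63 \cdot 64} = \sqrt{461 - 80640} = \sqrt{-80179} = i \sqrt{80179}$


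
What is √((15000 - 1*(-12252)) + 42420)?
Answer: 2*√17418 ≈ 263.95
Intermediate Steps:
√((15000 - 1*(-12252)) + 42420) = √((15000 + 12252) + 42420) = √(27252 + 42420) = √69672 = 2*√17418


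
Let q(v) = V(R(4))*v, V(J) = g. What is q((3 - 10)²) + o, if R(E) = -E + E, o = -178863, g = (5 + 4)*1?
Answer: -178422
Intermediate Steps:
g = 9 (g = 9*1 = 9)
R(E) = 0
V(J) = 9
q(v) = 9*v
q((3 - 10)²) + o = 9*(3 - 10)² - 178863 = 9*(-7)² - 178863 = 9*49 - 178863 = 441 - 178863 = -178422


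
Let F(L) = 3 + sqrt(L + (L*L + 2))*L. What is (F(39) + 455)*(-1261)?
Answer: -577538 - 49179*sqrt(1562) ≈ -2.5212e+6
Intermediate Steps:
F(L) = 3 + L*sqrt(2 + L + L**2) (F(L) = 3 + sqrt(L + (L**2 + 2))*L = 3 + sqrt(L + (2 + L**2))*L = 3 + sqrt(2 + L + L**2)*L = 3 + L*sqrt(2 + L + L**2))
(F(39) + 455)*(-1261) = ((3 + 39*sqrt(2 + 39 + 39**2)) + 455)*(-1261) = ((3 + 39*sqrt(2 + 39 + 1521)) + 455)*(-1261) = ((3 + 39*sqrt(1562)) + 455)*(-1261) = (458 + 39*sqrt(1562))*(-1261) = -577538 - 49179*sqrt(1562)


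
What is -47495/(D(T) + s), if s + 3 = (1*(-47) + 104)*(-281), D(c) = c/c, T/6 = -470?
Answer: 47495/16019 ≈ 2.9649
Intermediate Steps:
T = -2820 (T = 6*(-470) = -2820)
D(c) = 1
s = -16020 (s = -3 + (1*(-47) + 104)*(-281) = -3 + (-47 + 104)*(-281) = -3 + 57*(-281) = -3 - 16017 = -16020)
-47495/(D(T) + s) = -47495/(1 - 16020) = -47495/(-16019) = -47495*(-1/16019) = 47495/16019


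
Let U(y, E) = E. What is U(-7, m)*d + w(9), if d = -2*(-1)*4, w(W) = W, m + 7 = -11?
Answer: -135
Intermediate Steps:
m = -18 (m = -7 - 11 = -18)
d = 8 (d = 2*4 = 8)
U(-7, m)*d + w(9) = -18*8 + 9 = -144 + 9 = -135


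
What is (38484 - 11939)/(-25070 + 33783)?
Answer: 26545/8713 ≈ 3.0466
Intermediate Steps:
(38484 - 11939)/(-25070 + 33783) = 26545/8713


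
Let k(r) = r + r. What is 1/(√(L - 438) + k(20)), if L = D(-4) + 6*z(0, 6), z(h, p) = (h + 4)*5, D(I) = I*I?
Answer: 20/951 - I*√302/1902 ≈ 0.02103 - 0.0091368*I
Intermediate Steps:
D(I) = I²
z(h, p) = 20 + 5*h (z(h, p) = (4 + h)*5 = 20 + 5*h)
L = 136 (L = (-4)² + 6*(20 + 5*0) = 16 + 6*(20 + 0) = 16 + 6*20 = 16 + 120 = 136)
k(r) = 2*r
1/(√(L - 438) + k(20)) = 1/(√(136 - 438) + 2*20) = 1/(√(-302) + 40) = 1/(I*√302 + 40) = 1/(40 + I*√302)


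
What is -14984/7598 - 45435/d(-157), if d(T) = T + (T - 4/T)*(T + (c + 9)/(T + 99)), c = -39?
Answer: -1618424667433/422160794011 ≈ -3.8337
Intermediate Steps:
d(T) = T + (T - 30/(99 + T))*(T - 4/T) (d(T) = T + (T - 4/T)*(T + (-39 + 9)/(T + 99)) = T + (T - 4/T)*(T - 30/(99 + T)) = T + (T - 30/(99 + T))*(T - 4/T))
-14984/7598 - 45435/d(-157) = -14984/7598 - 45435*(-157*(99 - 157)/(120 + (-157)⁴ - 396*(-157) + 65*(-157)² + 100*(-157)³)) = -14984*1/7598 - 45435*9106/(120 + 607573201 + 62172 + 65*24649 + 100*(-3869893)) = -7492/3799 - 45435*9106/(120 + 607573201 + 62172 + 1602185 - 386989300) = -7492/3799 - 45435/((-1/157*(-1/58)*222248378)) = -7492/3799 - 45435/111124189/4553 = -7492/3799 - 45435*4553/111124189 = -7492/3799 - 206865555/111124189 = -1618424667433/422160794011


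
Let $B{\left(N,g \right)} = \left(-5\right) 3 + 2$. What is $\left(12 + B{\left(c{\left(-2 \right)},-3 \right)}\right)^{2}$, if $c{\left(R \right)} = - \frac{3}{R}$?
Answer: $1$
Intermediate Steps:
$B{\left(N,g \right)} = -13$ ($B{\left(N,g \right)} = -15 + 2 = -13$)
$\left(12 + B{\left(c{\left(-2 \right)},-3 \right)}\right)^{2} = \left(12 - 13\right)^{2} = \left(-1\right)^{2} = 1$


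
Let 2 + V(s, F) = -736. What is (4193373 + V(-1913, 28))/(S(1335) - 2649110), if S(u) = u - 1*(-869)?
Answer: -1397545/882302 ≈ -1.5840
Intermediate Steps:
V(s, F) = -738 (V(s, F) = -2 - 736 = -738)
S(u) = 869 + u (S(u) = u + 869 = 869 + u)
(4193373 + V(-1913, 28))/(S(1335) - 2649110) = (4193373 - 738)/((869 + 1335) - 2649110) = 4192635/(2204 - 2649110) = 4192635/(-2646906) = 4192635*(-1/2646906) = -1397545/882302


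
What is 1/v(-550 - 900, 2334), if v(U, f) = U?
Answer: -1/1450 ≈ -0.00068966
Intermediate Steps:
1/v(-550 - 900, 2334) = 1/(-550 - 900) = 1/(-1450) = -1/1450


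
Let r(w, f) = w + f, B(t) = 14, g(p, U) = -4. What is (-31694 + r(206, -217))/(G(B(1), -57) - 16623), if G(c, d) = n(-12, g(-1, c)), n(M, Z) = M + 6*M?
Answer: 31705/16707 ≈ 1.8977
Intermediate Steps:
n(M, Z) = 7*M
G(c, d) = -84 (G(c, d) = 7*(-12) = -84)
r(w, f) = f + w
(-31694 + r(206, -217))/(G(B(1), -57) - 16623) = (-31694 + (-217 + 206))/(-84 - 16623) = (-31694 - 11)/(-16707) = -31705*(-1/16707) = 31705/16707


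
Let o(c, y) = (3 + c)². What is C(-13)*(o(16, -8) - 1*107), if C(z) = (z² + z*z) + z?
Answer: 82550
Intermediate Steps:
C(z) = z + 2*z² (C(z) = (z² + z²) + z = 2*z² + z = z + 2*z²)
C(-13)*(o(16, -8) - 1*107) = (-13*(1 + 2*(-13)))*((3 + 16)² - 1*107) = (-13*(1 - 26))*(19² - 107) = (-13*(-25))*(361 - 107) = 325*254 = 82550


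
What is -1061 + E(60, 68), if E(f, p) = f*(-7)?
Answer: -1481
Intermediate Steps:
E(f, p) = -7*f
-1061 + E(60, 68) = -1061 - 7*60 = -1061 - 420 = -1481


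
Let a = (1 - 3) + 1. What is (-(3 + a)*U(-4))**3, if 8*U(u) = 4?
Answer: -1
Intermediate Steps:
U(u) = 1/2 (U(u) = (1/8)*4 = 1/2)
a = -1 (a = -2 + 1 = -1)
(-(3 + a)*U(-4))**3 = (-(3 - 1)/2)**3 = (-2/2)**3 = (-1*1)**3 = (-1)**3 = -1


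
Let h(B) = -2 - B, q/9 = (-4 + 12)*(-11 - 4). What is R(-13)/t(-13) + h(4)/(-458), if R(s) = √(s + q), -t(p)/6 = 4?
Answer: 3/229 - I*√1093/24 ≈ 0.0131 - 1.3775*I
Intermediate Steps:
q = -1080 (q = 9*((-4 + 12)*(-11 - 4)) = 9*(8*(-15)) = 9*(-120) = -1080)
t(p) = -24 (t(p) = -6*4 = -24)
R(s) = √(-1080 + s) (R(s) = √(s - 1080) = √(-1080 + s))
R(-13)/t(-13) + h(4)/(-458) = √(-1080 - 13)/(-24) + (-2 - 1*4)/(-458) = √(-1093)*(-1/24) + (-2 - 4)*(-1/458) = (I*√1093)*(-1/24) - 6*(-1/458) = -I*√1093/24 + 3/229 = 3/229 - I*√1093/24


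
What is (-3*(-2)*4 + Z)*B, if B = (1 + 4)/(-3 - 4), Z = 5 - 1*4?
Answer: -125/7 ≈ -17.857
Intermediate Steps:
Z = 1 (Z = 5 - 4 = 1)
B = -5/7 (B = 5/(-7) = 5*(-1/7) = -5/7 ≈ -0.71429)
(-3*(-2)*4 + Z)*B = (-3*(-2)*4 + 1)*(-5/7) = (6*4 + 1)*(-5/7) = (24 + 1)*(-5/7) = 25*(-5/7) = -125/7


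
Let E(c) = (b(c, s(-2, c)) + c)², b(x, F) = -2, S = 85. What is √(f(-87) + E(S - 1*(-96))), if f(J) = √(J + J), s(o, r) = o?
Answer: √(32041 + I*√174) ≈ 179.0 + 0.0368*I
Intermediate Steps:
f(J) = √2*√J (f(J) = √(2*J) = √2*√J)
E(c) = (-2 + c)²
√(f(-87) + E(S - 1*(-96))) = √(√2*√(-87) + (-2 + (85 - 1*(-96)))²) = √(√2*(I*√87) + (-2 + (85 + 96))²) = √(I*√174 + (-2 + 181)²) = √(I*√174 + 179²) = √(I*√174 + 32041) = √(32041 + I*√174)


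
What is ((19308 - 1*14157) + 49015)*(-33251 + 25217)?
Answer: -435169644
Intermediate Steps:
((19308 - 1*14157) + 49015)*(-33251 + 25217) = ((19308 - 14157) + 49015)*(-8034) = (5151 + 49015)*(-8034) = 54166*(-8034) = -435169644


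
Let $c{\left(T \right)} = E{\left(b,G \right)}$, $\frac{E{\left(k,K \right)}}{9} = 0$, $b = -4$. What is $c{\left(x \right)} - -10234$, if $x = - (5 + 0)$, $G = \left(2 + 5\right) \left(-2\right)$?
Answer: $10234$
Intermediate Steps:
$G = -14$ ($G = 7 \left(-2\right) = -14$)
$E{\left(k,K \right)} = 0$ ($E{\left(k,K \right)} = 9 \cdot 0 = 0$)
$x = -5$ ($x = \left(-1\right) 5 = -5$)
$c{\left(T \right)} = 0$
$c{\left(x \right)} - -10234 = 0 - -10234 = 0 + 10234 = 10234$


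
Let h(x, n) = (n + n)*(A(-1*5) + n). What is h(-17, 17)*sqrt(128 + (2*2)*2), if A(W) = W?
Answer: 816*sqrt(34) ≈ 4758.1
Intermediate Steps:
h(x, n) = 2*n*(-5 + n) (h(x, n) = (n + n)*(-1*5 + n) = (2*n)*(-5 + n) = 2*n*(-5 + n))
h(-17, 17)*sqrt(128 + (2*2)*2) = (2*17*(-5 + 17))*sqrt(128 + (2*2)*2) = (2*17*12)*sqrt(128 + 4*2) = 408*sqrt(128 + 8) = 408*sqrt(136) = 408*(2*sqrt(34)) = 816*sqrt(34)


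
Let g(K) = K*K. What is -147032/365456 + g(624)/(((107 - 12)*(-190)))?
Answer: -9059607691/412280050 ≈ -21.974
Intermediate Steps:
g(K) = K²
-147032/365456 + g(624)/(((107 - 12)*(-190))) = -147032/365456 + 624²/(((107 - 12)*(-190))) = -147032*1/365456 + 389376/((95*(-190))) = -18379/45682 + 389376/(-18050) = -18379/45682 + 389376*(-1/18050) = -18379/45682 - 194688/9025 = -9059607691/412280050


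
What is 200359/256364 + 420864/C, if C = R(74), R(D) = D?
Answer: 53954602531/9485468 ≈ 5688.1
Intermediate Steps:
C = 74
200359/256364 + 420864/C = 200359/256364 + 420864/74 = 200359*(1/256364) + 420864*(1/74) = 200359/256364 + 210432/37 = 53954602531/9485468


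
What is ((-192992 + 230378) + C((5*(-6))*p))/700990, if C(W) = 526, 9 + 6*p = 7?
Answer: 18956/350495 ≈ 0.054084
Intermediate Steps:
p = -⅓ (p = -3/2 + (⅙)*7 = -3/2 + 7/6 = -⅓ ≈ -0.33333)
((-192992 + 230378) + C((5*(-6))*p))/700990 = ((-192992 + 230378) + 526)/700990 = (37386 + 526)*(1/700990) = 37912*(1/700990) = 18956/350495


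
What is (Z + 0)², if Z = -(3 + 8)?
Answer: 121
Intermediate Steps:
Z = -11 (Z = -1*11 = -11)
(Z + 0)² = (-11 + 0)² = (-11)² = 121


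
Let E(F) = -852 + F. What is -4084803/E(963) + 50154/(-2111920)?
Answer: -1437797119809/39070520 ≈ -36800.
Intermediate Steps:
-4084803/E(963) + 50154/(-2111920) = -4084803/(-852 + 963) + 50154/(-2111920) = -4084803/111 + 50154*(-1/2111920) = -4084803*1/111 - 25077/1055960 = -1361601/37 - 25077/1055960 = -1437797119809/39070520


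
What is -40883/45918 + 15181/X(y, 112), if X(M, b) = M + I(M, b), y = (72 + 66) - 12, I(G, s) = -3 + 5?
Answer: 345924067/2938752 ≈ 117.71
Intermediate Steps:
I(G, s) = 2
y = 126 (y = 138 - 12 = 126)
X(M, b) = 2 + M (X(M, b) = M + 2 = 2 + M)
-40883/45918 + 15181/X(y, 112) = -40883/45918 + 15181/(2 + 126) = -40883*1/45918 + 15181/128 = -40883/45918 + 15181*(1/128) = -40883/45918 + 15181/128 = 345924067/2938752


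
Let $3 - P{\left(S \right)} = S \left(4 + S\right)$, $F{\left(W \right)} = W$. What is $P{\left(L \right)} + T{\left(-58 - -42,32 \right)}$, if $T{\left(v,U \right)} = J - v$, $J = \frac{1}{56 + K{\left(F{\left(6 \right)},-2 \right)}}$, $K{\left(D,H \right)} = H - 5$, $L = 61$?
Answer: $- \frac{193353}{49} \approx -3946.0$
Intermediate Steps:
$K{\left(D,H \right)} = -5 + H$ ($K{\left(D,H \right)} = H - 5 = -5 + H$)
$J = \frac{1}{49}$ ($J = \frac{1}{56 - 7} = \frac{1}{49} \approx 0.020408$)
$T{\left(v,U \right)} = \frac{1}{49} - v$
$P{\left(S \right)} = 3 - S \left(4 + S\right)$
$P{\left(L \right)} + T{\left(-58 - -42,32 \right)} = \left(3 - 61^{2} - 244\right) + \left(\frac{1}{49} - \left(-58 - -42\right)\right) = \left(3 - 3721 - 244\right) + \left(\frac{1}{49} - \left(-58 + 42\right)\right) = \left(3 - 3721 - 244\right) + \left(\frac{1}{49} - -16\right) = -3962 + \left(\frac{1}{49} + 16\right) = -3962 + \frac{785}{49} = - \frac{193353}{49}$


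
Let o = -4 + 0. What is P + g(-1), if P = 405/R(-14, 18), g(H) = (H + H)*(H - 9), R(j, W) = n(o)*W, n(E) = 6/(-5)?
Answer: 5/4 ≈ 1.2500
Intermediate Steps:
o = -4
n(E) = -6/5 (n(E) = 6*(-1/5) = -6/5)
R(j, W) = -6*W/5
g(H) = 2*H*(-9 + H) (g(H) = (2*H)*(-9 + H) = 2*H*(-9 + H))
P = -75/4 (P = 405/((-6/5*18)) = 405/(-108/5) = 405*(-5/108) = -75/4 ≈ -18.750)
P + g(-1) = -75/4 + 2*(-1)*(-9 - 1) = -75/4 + 2*(-1)*(-10) = -75/4 + 20 = 5/4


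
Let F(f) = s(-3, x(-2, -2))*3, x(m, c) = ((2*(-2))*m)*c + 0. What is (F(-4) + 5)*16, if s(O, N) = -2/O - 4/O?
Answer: 176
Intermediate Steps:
x(m, c) = -4*c*m (x(m, c) = (-4*m)*c + 0 = -4*c*m + 0 = -4*c*m)
s(O, N) = -6/O
F(f) = 6 (F(f) = -6/(-3)*3 = -6*(-⅓)*3 = 2*3 = 6)
(F(-4) + 5)*16 = (6 + 5)*16 = 11*16 = 176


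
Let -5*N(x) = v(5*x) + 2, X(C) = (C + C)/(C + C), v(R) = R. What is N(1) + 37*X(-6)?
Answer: 178/5 ≈ 35.600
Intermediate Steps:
X(C) = 1 (X(C) = (2*C)/((2*C)) = (2*C)*(1/(2*C)) = 1)
N(x) = -⅖ - x (N(x) = -(5*x + 2)/5 = -(2 + 5*x)/5 = -⅖ - x)
N(1) + 37*X(-6) = (-⅖ - 1*1) + 37*1 = (-⅖ - 1) + 37 = -7/5 + 37 = 178/5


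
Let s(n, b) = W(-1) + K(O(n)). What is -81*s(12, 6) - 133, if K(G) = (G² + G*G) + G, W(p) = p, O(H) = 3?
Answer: -1753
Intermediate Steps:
K(G) = G + 2*G² (K(G) = (G² + G²) + G = 2*G² + G = G + 2*G²)
s(n, b) = 20 (s(n, b) = -1 + 3*(1 + 2*3) = -1 + 3*(1 + 6) = -1 + 3*7 = -1 + 21 = 20)
-81*s(12, 6) - 133 = -81*20 - 133 = -1620 - 133 = -1753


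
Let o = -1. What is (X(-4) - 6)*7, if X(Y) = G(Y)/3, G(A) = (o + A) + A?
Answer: -63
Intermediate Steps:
G(A) = -1 + 2*A (G(A) = (-1 + A) + A = -1 + 2*A)
X(Y) = -⅓ + 2*Y/3 (X(Y) = (-1 + 2*Y)/3 = (-1 + 2*Y)*(⅓) = -⅓ + 2*Y/3)
(X(-4) - 6)*7 = ((-⅓ + (⅔)*(-4)) - 6)*7 = ((-⅓ - 8/3) - 6)*7 = (-3 - 6)*7 = -9*7 = -63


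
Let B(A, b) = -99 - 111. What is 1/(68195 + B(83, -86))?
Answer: 1/67985 ≈ 1.4709e-5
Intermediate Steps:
B(A, b) = -210
1/(68195 + B(83, -86)) = 1/(68195 - 210) = 1/67985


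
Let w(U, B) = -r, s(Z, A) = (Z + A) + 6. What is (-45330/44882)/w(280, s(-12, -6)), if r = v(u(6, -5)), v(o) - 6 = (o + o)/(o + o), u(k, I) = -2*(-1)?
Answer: 22665/157087 ≈ 0.14428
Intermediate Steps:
u(k, I) = 2
s(Z, A) = 6 + A + Z (s(Z, A) = (A + Z) + 6 = 6 + A + Z)
v(o) = 7 (v(o) = 6 + (o + o)/(o + o) = 6 + (2*o)/((2*o)) = 6 + (2*o)*(1/(2*o)) = 6 + 1 = 7)
r = 7
w(U, B) = -7 (w(U, B) = -1*7 = -7)
(-45330/44882)/w(280, s(-12, -6)) = -45330/44882/(-7) = -45330*1/44882*(-⅐) = -22665/22441*(-⅐) = 22665/157087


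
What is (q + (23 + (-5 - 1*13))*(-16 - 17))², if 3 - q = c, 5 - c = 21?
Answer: 21316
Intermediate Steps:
c = -16 (c = 5 - 1*21 = 5 - 21 = -16)
q = 19 (q = 3 - 1*(-16) = 3 + 16 = 19)
(q + (23 + (-5 - 1*13))*(-16 - 17))² = (19 + (23 + (-5 - 1*13))*(-16 - 17))² = (19 + (23 + (-5 - 13))*(-33))² = (19 + (23 - 18)*(-33))² = (19 + 5*(-33))² = (19 - 165)² = (-146)² = 21316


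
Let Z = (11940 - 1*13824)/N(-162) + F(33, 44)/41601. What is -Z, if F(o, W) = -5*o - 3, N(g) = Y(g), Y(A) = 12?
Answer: 311025/1981 ≈ 157.00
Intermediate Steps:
N(g) = 12
F(o, W) = -3 - 5*o
Z = -311025/1981 (Z = (11940 - 1*13824)/12 + (-3 - 5*33)/41601 = (11940 - 13824)*(1/12) + (-3 - 165)*(1/41601) = -1884*1/12 - 168*1/41601 = -157 - 8/1981 = -311025/1981 ≈ -157.00)
-Z = -1*(-311025/1981) = 311025/1981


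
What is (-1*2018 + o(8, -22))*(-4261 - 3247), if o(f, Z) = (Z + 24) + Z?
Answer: 15301304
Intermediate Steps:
o(f, Z) = 24 + 2*Z (o(f, Z) = (24 + Z) + Z = 24 + 2*Z)
(-1*2018 + o(8, -22))*(-4261 - 3247) = (-1*2018 + (24 + 2*(-22)))*(-4261 - 3247) = (-2018 + (24 - 44))*(-7508) = (-2018 - 20)*(-7508) = -2038*(-7508) = 15301304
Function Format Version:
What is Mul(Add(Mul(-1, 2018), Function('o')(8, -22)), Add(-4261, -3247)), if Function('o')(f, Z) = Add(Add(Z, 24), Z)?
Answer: 15301304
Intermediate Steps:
Function('o')(f, Z) = Add(24, Mul(2, Z)) (Function('o')(f, Z) = Add(Add(24, Z), Z) = Add(24, Mul(2, Z)))
Mul(Add(Mul(-1, 2018), Function('o')(8, -22)), Add(-4261, -3247)) = Mul(Add(Mul(-1, 2018), Add(24, Mul(2, -22))), Add(-4261, -3247)) = Mul(Add(-2018, Add(24, -44)), -7508) = Mul(Add(-2018, -20), -7508) = Mul(-2038, -7508) = 15301304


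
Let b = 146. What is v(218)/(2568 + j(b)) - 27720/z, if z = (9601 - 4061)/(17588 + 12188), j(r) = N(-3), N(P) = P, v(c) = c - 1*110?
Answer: -3920604812/26315 ≈ -1.4899e+5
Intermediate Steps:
v(c) = -110 + c (v(c) = c - 110 = -110 + c)
j(r) = -3
z = 1385/7444 (z = 5540/29776 = 5540*(1/29776) = 1385/7444 ≈ 0.18606)
v(218)/(2568 + j(b)) - 27720/z = (-110 + 218)/(2568 - 3) - 27720/1385/7444 = 108/2565 - 27720*7444/1385 = 108*(1/2565) - 41269536/277 = 4/95 - 41269536/277 = -3920604812/26315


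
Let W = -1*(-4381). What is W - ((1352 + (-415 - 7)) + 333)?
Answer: 3118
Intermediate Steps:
W = 4381
W - ((1352 + (-415 - 7)) + 333) = 4381 - ((1352 + (-415 - 7)) + 333) = 4381 - ((1352 - 422) + 333) = 4381 - (930 + 333) = 4381 - 1*1263 = 4381 - 1263 = 3118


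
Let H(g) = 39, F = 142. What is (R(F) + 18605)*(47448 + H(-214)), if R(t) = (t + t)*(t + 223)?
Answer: 5805998055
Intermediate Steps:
R(t) = 2*t*(223 + t) (R(t) = (2*t)*(223 + t) = 2*t*(223 + t))
(R(F) + 18605)*(47448 + H(-214)) = (2*142*(223 + 142) + 18605)*(47448 + 39) = (2*142*365 + 18605)*47487 = (103660 + 18605)*47487 = 122265*47487 = 5805998055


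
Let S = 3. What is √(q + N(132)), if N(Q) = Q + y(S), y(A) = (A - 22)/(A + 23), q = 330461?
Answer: √223480374/26 ≈ 574.97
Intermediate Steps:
y(A) = (-22 + A)/(23 + A)
N(Q) = -19/26 + Q (N(Q) = Q + (-22 + 3)/(23 + 3) = Q - 19/26 = -19/26 + Q)
√(q + N(132)) = √(330461 + (-19/26 + 132)) = √(330461 + 3413/26) = √(8595399/26) = √223480374/26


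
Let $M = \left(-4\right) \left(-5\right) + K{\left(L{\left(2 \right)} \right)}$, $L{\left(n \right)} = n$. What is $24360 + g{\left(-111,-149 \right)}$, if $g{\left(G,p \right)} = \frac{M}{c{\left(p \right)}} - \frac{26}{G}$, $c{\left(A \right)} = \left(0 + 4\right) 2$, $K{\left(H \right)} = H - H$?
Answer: $\frac{5408527}{222} \approx 24363.0$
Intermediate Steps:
$K{\left(H \right)} = 0$
$M = 20$ ($M = \left(-4\right) \left(-5\right) + 0 = 20 + 0 = 20$)
$c{\left(A \right)} = 8$ ($c{\left(A \right)} = 4 \cdot 2 = 8$)
$g{\left(G,p \right)} = \frac{5}{2} - \frac{26}{G}$ ($g{\left(G,p \right)} = \frac{20}{8} - \frac{26}{G} = 20 \cdot \frac{1}{8} - \frac{26}{G} = \frac{5}{2} - \frac{26}{G}$)
$24360 + g{\left(-111,-149 \right)} = 24360 + \left(\frac{5}{2} - \frac{26}{-111}\right) = 24360 + \left(\frac{5}{2} - - \frac{26}{111}\right) = 24360 + \left(\frac{5}{2} + \frac{26}{111}\right) = 24360 + \frac{607}{222} = \frac{5408527}{222}$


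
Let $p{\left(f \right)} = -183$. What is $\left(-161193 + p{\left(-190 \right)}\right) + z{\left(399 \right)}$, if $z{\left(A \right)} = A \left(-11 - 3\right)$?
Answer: $-166962$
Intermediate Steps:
$z{\left(A \right)} = - 14 A$ ($z{\left(A \right)} = A \left(-14\right) = - 14 A$)
$\left(-161193 + p{\left(-190 \right)}\right) + z{\left(399 \right)} = \left(-161193 - 183\right) - 5586 = -161376 - 5586 = -166962$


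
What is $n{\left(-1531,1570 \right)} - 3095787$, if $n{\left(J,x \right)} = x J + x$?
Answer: $-5497887$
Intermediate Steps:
$n{\left(J,x \right)} = x + J x$ ($n{\left(J,x \right)} = J x + x = x + J x$)
$n{\left(-1531,1570 \right)} - 3095787 = 1570 \left(1 - 1531\right) - 3095787 = 1570 \left(-1530\right) - 3095787 = -2402100 - 3095787 = -5497887$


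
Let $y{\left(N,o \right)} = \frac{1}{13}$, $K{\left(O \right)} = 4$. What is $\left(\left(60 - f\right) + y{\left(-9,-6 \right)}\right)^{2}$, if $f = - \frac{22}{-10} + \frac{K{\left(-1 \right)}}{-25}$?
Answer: $\frac{355775044}{105625} \approx 3368.3$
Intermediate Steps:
$y{\left(N,o \right)} = \frac{1}{13}$
$f = \frac{51}{25}$ ($f = - \frac{22}{-10} + \frac{4}{-25} = \left(-22\right) \left(- \frac{1}{10}\right) + 4 \left(- \frac{1}{25}\right) = \frac{11}{5} - \frac{4}{25} = \frac{51}{25} \approx 2.04$)
$\left(\left(60 - f\right) + y{\left(-9,-6 \right)}\right)^{2} = \left(\left(60 - \frac{51}{25}\right) + \frac{1}{13}\right)^{2} = \left(\frac{1449}{25} + \frac{1}{13}\right)^{2} = \left(\frac{18862}{325}\right)^{2} = \frac{355775044}{105625}$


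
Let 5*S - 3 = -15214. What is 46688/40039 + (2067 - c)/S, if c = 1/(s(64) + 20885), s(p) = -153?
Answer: 6144303711591/12626476903628 ≈ 0.48662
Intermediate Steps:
S = -15211/5 (S = ⅗ + (⅕)*(-15214) = ⅗ - 15214/5 = -15211/5 ≈ -3042.2)
c = 1/20732 (c = 1/(-153 + 20885) = 1/20732 ≈ 4.8235e-5)
46688/40039 + (2067 - c)/S = 46688/40039 + (2067 - 1*1/20732)/(-15211/5) = 46688*(1/40039) + (2067 - 1/20732)*(-5/15211) = 46688/40039 + (42853043/20732)*(-5/15211) = 46688/40039 - 214265215/315354452 = 6144303711591/12626476903628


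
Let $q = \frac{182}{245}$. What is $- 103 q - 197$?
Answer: $- \frac{9573}{35} \approx -273.51$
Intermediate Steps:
$q = \frac{26}{35}$ ($q = 182 \cdot \frac{1}{245} = \frac{26}{35} \approx 0.74286$)
$- 103 q - 197 = \left(-103\right) \frac{26}{35} - 197 = - \frac{2678}{35} - 197 = - \frac{9573}{35}$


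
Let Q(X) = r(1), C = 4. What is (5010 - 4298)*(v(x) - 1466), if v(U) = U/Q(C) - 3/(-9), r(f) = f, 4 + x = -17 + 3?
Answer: -3169112/3 ≈ -1.0564e+6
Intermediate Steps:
x = -18 (x = -4 + (-17 + 3) = -4 - 14 = -18)
Q(X) = 1
v(U) = ⅓ + U (v(U) = U/1 - 3/(-9) = U*1 - 3*(-⅑) = U + ⅓ = ⅓ + U)
(5010 - 4298)*(v(x) - 1466) = (5010 - 4298)*((⅓ - 18) - 1466) = 712*(-53/3 - 1466) = 712*(-4451/3) = -3169112/3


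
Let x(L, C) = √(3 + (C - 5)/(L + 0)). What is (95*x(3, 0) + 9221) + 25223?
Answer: 34444 + 190*√3/3 ≈ 34554.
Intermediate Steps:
x(L, C) = √(3 + (-5 + C)/L)
(95*x(3, 0) + 9221) + 25223 = (95*√((-5 + 0 + 3*3)/3) + 9221) + 25223 = (95*√((-5 + 0 + 9)/3) + 9221) + 25223 = (95*√((⅓)*4) + 9221) + 25223 = (95*√(4/3) + 9221) + 25223 = (95*(2*√3/3) + 9221) + 25223 = (190*√3/3 + 9221) + 25223 = (9221 + 190*√3/3) + 25223 = 34444 + 190*√3/3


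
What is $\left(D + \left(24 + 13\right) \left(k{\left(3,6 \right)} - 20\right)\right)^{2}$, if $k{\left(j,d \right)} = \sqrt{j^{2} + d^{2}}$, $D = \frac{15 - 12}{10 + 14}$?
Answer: $\frac{38977281}{64} - \frac{657009 \sqrt{5}}{4} \approx 2.4174 \cdot 10^{5}$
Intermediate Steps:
$D = \frac{1}{8}$ ($D = \frac{3}{24} = 3 \cdot \frac{1}{24} = \frac{1}{8} \approx 0.125$)
$k{\left(j,d \right)} = \sqrt{d^{2} + j^{2}}$
$\left(D + \left(24 + 13\right) \left(k{\left(3,6 \right)} - 20\right)\right)^{2} = \left(\frac{1}{8} + \left(24 + 13\right) \left(\sqrt{6^{2} + 3^{2}} - 20\right)\right)^{2} = \left(\frac{1}{8} + 37 \left(\sqrt{36 + 9} - 20\right)\right)^{2} = \left(\frac{1}{8} + 37 \left(\sqrt{45} - 20\right)\right)^{2} = \left(\frac{1}{8} + 37 \left(3 \sqrt{5} - 20\right)\right)^{2} = \left(\frac{1}{8} + 37 \left(-20 + 3 \sqrt{5}\right)\right)^{2} = \left(\frac{1}{8} - \left(740 - 111 \sqrt{5}\right)\right)^{2} = \left(- \frac{5919}{8} + 111 \sqrt{5}\right)^{2}$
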